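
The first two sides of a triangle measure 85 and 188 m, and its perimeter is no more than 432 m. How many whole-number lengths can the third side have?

56

Triangle inequality: 103 < x < 273. Perimeter ≤ 432 gives x ≤ 432 − 85 − 188 = 159.
So 103 < x ≤ 159; integers 104 through 159: 56 values.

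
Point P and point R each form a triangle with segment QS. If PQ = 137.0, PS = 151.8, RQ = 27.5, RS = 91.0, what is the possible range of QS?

63.5 < QS < 118.5

From triangle PQS: |137.0 − 151.8| < QS < 137.0 + 151.8, i.e. 14.8 < QS < 288.8.
From triangle RQS: 63.5 < QS < 118.5.
Both must hold, so QS lies in the intersection.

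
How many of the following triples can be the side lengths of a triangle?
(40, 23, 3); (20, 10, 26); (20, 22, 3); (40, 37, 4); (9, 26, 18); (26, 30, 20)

(3,23,40): 3+23 ≤ 40 → not valid
(10,20,26): 10+20 > 26 → valid
(3,20,22): 3+20 > 22 → valid
(4,37,40): 4+37 > 40 → valid
(9,18,26): 9+18 > 26 → valid
(20,26,30): 20+26 > 30 → valid
5 of the 6 triples form a triangle.

5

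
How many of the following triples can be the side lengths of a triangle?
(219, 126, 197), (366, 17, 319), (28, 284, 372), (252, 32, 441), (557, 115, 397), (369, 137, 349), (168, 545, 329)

2

(126,197,219): 126+197 > 219 → valid
(17,319,366): 17+319 ≤ 366 → not valid
(28,284,372): 28+284 ≤ 372 → not valid
(32,252,441): 32+252 ≤ 441 → not valid
(115,397,557): 115+397 ≤ 557 → not valid
(137,349,369): 137+349 > 369 → valid
(168,329,545): 168+329 ≤ 545 → not valid
2 of the 7 triples form a triangle.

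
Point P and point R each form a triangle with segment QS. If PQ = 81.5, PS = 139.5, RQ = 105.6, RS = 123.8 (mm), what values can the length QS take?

From triangle PQS: |81.5 − 139.5| < QS < 81.5 + 139.5, i.e. 58.0 < QS < 221.0.
From triangle RQS: 18.2 < QS < 229.4.
Both must hold, so QS lies in the intersection.

58.0 < QS < 221.0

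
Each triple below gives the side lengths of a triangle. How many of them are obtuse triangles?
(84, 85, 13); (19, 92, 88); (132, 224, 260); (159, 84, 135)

1

(84,85,13): 13²+84² = 7225 = 85² → right
(19,92,88): 19²+88² = 8105 < 8464 = 92² → obtuse
(132,224,260): 132²+224² = 67600 = 260² → right
(159,84,135): 84²+135² = 25281 = 159² → right
1 of the 4 is obtuse.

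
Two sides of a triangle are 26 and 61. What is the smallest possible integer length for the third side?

The third side must be strictly greater than |26 − 61| = 35.
The smallest integer above 35 is 36.

36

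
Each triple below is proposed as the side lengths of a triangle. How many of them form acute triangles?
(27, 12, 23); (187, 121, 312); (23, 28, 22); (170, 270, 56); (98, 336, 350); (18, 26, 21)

(27,12,23): 12²+23² = 673 < 729 = 27² → obtuse
(187,121,312): 121+187 ≤ 312, not a triangle
(23,28,22): 22²+23² = 1013 > 784 = 28² → acute
(170,270,56): 56+170 ≤ 270, not a triangle
(98,336,350): 98²+336² = 122500 = 350² → right
(18,26,21): 18²+21² = 765 > 676 = 26² → acute
2 of the 6 are acute.

2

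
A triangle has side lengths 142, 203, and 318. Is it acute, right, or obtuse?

Compare the square of the longest side to the sum of squares of the other two: 142² + 203² = 61373 < 101124 = 318².

obtuse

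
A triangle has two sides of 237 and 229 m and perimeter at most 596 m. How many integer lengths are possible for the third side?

Triangle inequality: 8 < x < 466. Perimeter ≤ 596 gives x ≤ 596 − 237 − 229 = 130.
So 8 < x ≤ 130; integers 9 through 130: 122 values.

122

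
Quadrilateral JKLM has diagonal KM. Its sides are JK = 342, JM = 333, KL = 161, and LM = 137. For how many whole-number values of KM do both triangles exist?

273

From triangle JKM: 9 < KM < 675.
From triangle LKM: 24 < KM < 298.
Intersection: 24 < KM < 298, so integers 25 through 297: 273 values.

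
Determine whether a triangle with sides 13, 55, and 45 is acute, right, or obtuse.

Compare the square of the longest side to the sum of squares of the other two: 13² + 45² = 2194 < 3025 = 55².

obtuse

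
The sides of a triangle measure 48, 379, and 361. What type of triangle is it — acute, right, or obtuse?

Compare the square of the longest side to the sum of squares of the other two: 48² + 361² = 132625 < 143641 = 379².

obtuse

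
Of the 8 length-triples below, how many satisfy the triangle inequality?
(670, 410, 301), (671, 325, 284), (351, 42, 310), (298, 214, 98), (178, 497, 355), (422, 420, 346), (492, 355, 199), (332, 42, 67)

6

(301,410,670): 301+410 > 670 → valid
(284,325,671): 284+325 ≤ 671 → not valid
(42,310,351): 42+310 > 351 → valid
(98,214,298): 98+214 > 298 → valid
(178,355,497): 178+355 > 497 → valid
(346,420,422): 346+420 > 422 → valid
(199,355,492): 199+355 > 492 → valid
(42,67,332): 42+67 ≤ 332 → not valid
6 of the 8 triples form a triangle.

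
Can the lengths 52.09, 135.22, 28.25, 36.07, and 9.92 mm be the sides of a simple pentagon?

No

For a pentagon, each side must be shorter than the sum of the others.
Here the longest side is 135.22, but the remaining 4 sides sum to only 126.33.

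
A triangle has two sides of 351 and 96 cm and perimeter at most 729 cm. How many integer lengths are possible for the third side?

Triangle inequality: 255 < x < 447. Perimeter ≤ 729 gives x ≤ 729 − 351 − 96 = 282.
So 255 < x ≤ 282; integers 256 through 282: 27 values.

27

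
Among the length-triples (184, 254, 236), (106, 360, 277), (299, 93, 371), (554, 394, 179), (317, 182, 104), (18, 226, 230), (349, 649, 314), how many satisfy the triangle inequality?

6

(184,236,254): 184+236 > 254 → valid
(106,277,360): 106+277 > 360 → valid
(93,299,371): 93+299 > 371 → valid
(179,394,554): 179+394 > 554 → valid
(104,182,317): 104+182 ≤ 317 → not valid
(18,226,230): 18+226 > 230 → valid
(314,349,649): 314+349 > 649 → valid
6 of the 7 triples form a triangle.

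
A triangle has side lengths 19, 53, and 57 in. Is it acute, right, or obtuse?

Compare the square of the longest side to the sum of squares of the other two: 19² + 53² = 3170 < 3249 = 57².

obtuse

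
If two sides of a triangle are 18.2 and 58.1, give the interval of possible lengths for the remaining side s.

39.9 < s < 76.3

By the triangle inequality, s must be less than 18.2 + 58.1 = 76.3 and greater than |18.2 − 58.1| = 39.9.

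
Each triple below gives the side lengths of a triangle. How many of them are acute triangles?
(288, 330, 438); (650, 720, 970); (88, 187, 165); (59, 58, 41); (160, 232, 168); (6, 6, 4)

(288,330,438): 288²+330² = 191844 = 438² → right
(650,720,970): 650²+720² = 940900 = 970² → right
(88,187,165): 88²+165² = 34969 = 187² → right
(59,58,41): 41²+58² = 5045 > 3481 = 59² → acute
(160,232,168): 160²+168² = 53824 = 232² → right
(6,6,4): 4²+6² = 52 > 36 = 6² → acute
2 of the 6 are acute.

2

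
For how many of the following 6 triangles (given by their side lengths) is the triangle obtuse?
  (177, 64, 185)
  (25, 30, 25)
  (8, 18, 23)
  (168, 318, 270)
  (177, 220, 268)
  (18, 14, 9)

2

(177,64,185): 64²+177² = 35425 > 34225 = 185² → acute
(25,30,25): 25²+25² = 1250 > 900 = 30² → acute
(8,18,23): 8²+18² = 388 < 529 = 23² → obtuse
(168,318,270): 168²+270² = 101124 = 318² → right
(177,220,268): 177²+220² = 79729 > 71824 = 268² → acute
(18,14,9): 9²+14² = 277 < 324 = 18² → obtuse
2 of the 6 are obtuse.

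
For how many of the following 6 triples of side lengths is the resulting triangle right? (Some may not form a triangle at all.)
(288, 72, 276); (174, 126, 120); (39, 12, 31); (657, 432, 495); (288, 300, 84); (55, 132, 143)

4

(288,72,276): 72²+276² = 81360 < 82944 = 288² → obtuse
(174,126,120): 120²+126² = 30276 = 174² → right
(39,12,31): 12²+31² = 1105 < 1521 = 39² → obtuse
(657,432,495): 432²+495² = 431649 = 657² → right
(288,300,84): 84²+288² = 90000 = 300² → right
(55,132,143): 55²+132² = 20449 = 143² → right
4 of the 6 are right.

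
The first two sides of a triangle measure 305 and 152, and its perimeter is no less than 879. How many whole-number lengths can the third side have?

35

Triangle inequality: 153 < x < 457. Perimeter ≥ 879 gives x ≥ 879 − 305 − 152 = 422.
So 422 ≤ x < 457; integers 422 through 456: 35 values.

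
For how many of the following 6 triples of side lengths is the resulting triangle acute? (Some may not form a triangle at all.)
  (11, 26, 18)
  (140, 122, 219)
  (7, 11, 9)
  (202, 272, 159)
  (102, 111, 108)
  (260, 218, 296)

(11,26,18): 11²+18² = 445 < 676 = 26² → obtuse
(140,122,219): 122²+140² = 34484 < 47961 = 219² → obtuse
(7,11,9): 7²+9² = 130 > 121 = 11² → acute
(202,272,159): 159²+202² = 66085 < 73984 = 272² → obtuse
(102,111,108): 102²+108² = 22068 > 12321 = 111² → acute
(260,218,296): 218²+260² = 115124 > 87616 = 296² → acute
3 of the 6 are acute.

3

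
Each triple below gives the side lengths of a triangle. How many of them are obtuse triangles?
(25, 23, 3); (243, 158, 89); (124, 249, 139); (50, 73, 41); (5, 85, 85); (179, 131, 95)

(25,23,3): 3²+23² = 538 < 625 = 25² → obtuse
(243,158,89): 89²+158² = 32885 < 59049 = 243² → obtuse
(124,249,139): 124²+139² = 34697 < 62001 = 249² → obtuse
(50,73,41): 41²+50² = 4181 < 5329 = 73² → obtuse
(5,85,85): 5²+85² = 7250 > 7225 = 85² → acute
(179,131,95): 95²+131² = 26186 < 32041 = 179² → obtuse
5 of the 6 are obtuse.

5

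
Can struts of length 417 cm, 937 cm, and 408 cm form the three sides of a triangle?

The longest side is 937, but the other two sum to only 825.
825 < 937, so the triangle inequality fails.

No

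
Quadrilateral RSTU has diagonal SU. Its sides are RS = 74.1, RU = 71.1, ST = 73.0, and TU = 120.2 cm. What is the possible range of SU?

47.2 < SU < 145.2

From triangle RSU: |74.1 − 71.1| < SU < 74.1 + 71.1, i.e. 3.0 < SU < 145.2.
From triangle TSU: 47.2 < SU < 193.2.
Both must hold, so SU lies in the intersection.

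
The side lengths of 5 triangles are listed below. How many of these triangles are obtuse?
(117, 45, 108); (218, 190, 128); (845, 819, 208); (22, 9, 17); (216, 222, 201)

(117,45,108): 45²+108² = 13689 = 117² → right
(218,190,128): 128²+190² = 52484 > 47524 = 218² → acute
(845,819,208): 208²+819² = 714025 = 845² → right
(22,9,17): 9²+17² = 370 < 484 = 22² → obtuse
(216,222,201): 201²+216² = 87057 > 49284 = 222² → acute
1 of the 5 is obtuse.

1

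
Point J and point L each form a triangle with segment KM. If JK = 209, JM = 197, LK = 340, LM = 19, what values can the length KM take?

From triangle JKM: |209 − 197| < KM < 209 + 197, i.e. 12 < KM < 406.
From triangle LKM: 321 < KM < 359.
Both must hold, so KM lies in the intersection.

321 < KM < 359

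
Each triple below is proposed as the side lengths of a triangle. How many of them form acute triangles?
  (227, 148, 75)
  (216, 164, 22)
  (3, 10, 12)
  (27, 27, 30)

1

(227,148,75): 75+148 ≤ 227, not a triangle
(216,164,22): 22+164 ≤ 216, not a triangle
(3,10,12): 3²+10² = 109 < 144 = 12² → obtuse
(27,27,30): 27²+27² = 1458 > 900 = 30² → acute
1 of the 4 is acute.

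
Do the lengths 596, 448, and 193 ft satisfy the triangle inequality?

Yes

The longest side is 596, and the other two sum to 641.
Since 641 > 596, the triangle inequality holds.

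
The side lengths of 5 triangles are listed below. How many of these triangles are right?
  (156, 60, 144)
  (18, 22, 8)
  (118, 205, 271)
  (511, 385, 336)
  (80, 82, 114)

(156,60,144): 60²+144² = 24336 = 156² → right
(18,22,8): 8²+18² = 388 < 484 = 22² → obtuse
(118,205,271): 118²+205² = 55949 < 73441 = 271² → obtuse
(511,385,336): 336²+385² = 261121 = 511² → right
(80,82,114): 80²+82² = 13124 > 12996 = 114² → acute
2 of the 5 are right.

2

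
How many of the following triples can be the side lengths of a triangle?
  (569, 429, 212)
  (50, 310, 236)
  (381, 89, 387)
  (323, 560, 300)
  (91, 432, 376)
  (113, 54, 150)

(212,429,569): 212+429 > 569 → valid
(50,236,310): 50+236 ≤ 310 → not valid
(89,381,387): 89+381 > 387 → valid
(300,323,560): 300+323 > 560 → valid
(91,376,432): 91+376 > 432 → valid
(54,113,150): 54+113 > 150 → valid
5 of the 6 triples form a triangle.

5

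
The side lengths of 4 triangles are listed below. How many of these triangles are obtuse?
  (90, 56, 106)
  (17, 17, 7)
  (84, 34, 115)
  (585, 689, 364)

1

(90,56,106): 56²+90² = 11236 = 106² → right
(17,17,7): 7²+17² = 338 > 289 = 17² → acute
(84,34,115): 34²+84² = 8212 < 13225 = 115² → obtuse
(585,689,364): 364²+585² = 474721 = 689² → right
1 of the 4 is obtuse.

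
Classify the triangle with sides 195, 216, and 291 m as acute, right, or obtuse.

Compare the square of the longest side to the sum of squares of the other two: 195² + 216² = 84681 = 291².

right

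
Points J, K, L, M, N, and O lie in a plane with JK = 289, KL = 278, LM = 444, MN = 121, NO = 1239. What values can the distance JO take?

The maximum is all hops collinear in one direction: 289 + 278 + 444 + 121 + 1239 = 2371.
The longest hop is 1239; the others sum to 1132. Folding the others back against it leaves at least 1239 − 1132 = 107.

107 ≤ JO ≤ 2371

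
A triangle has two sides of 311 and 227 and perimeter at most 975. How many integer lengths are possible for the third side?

353

Triangle inequality: 84 < x < 538. Perimeter ≤ 975 gives x ≤ 975 − 311 − 227 = 437.
So 84 < x ≤ 437; integers 85 through 437: 353 values.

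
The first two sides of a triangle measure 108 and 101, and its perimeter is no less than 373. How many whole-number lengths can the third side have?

45

Triangle inequality: 7 < x < 209. Perimeter ≥ 373 gives x ≥ 373 − 108 − 101 = 164.
So 164 ≤ x < 209; integers 164 through 208: 45 values.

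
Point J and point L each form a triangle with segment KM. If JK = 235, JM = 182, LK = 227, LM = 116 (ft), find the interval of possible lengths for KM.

111 < KM < 343

From triangle JKM: |235 − 182| < KM < 235 + 182, i.e. 53 < KM < 417.
From triangle LKM: 111 < KM < 343.
Both must hold, so KM lies in the intersection.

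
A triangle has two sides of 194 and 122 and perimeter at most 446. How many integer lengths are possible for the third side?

58

Triangle inequality: 72 < x < 316. Perimeter ≤ 446 gives x ≤ 446 − 194 − 122 = 130.
So 72 < x ≤ 130; integers 73 through 130: 58 values.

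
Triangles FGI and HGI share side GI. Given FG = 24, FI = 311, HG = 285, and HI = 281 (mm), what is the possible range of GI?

287 < GI < 335

From triangle FGI: |24 − 311| < GI < 24 + 311, i.e. 287 < GI < 335.
From triangle HGI: 4 < GI < 566.
Both must hold, so GI lies in the intersection.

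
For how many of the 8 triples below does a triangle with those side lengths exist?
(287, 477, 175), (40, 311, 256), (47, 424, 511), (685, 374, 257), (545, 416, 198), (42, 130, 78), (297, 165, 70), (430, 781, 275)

(175,287,477): 175+287 ≤ 477 → not valid
(40,256,311): 40+256 ≤ 311 → not valid
(47,424,511): 47+424 ≤ 511 → not valid
(257,374,685): 257+374 ≤ 685 → not valid
(198,416,545): 198+416 > 545 → valid
(42,78,130): 42+78 ≤ 130 → not valid
(70,165,297): 70+165 ≤ 297 → not valid
(275,430,781): 275+430 ≤ 781 → not valid
1 of the 8 triples forms a triangle.

1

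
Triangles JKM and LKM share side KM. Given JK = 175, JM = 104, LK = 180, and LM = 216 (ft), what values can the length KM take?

71 < KM < 279

From triangle JKM: |175 − 104| < KM < 175 + 104, i.e. 71 < KM < 279.
From triangle LKM: 36 < KM < 396.
Both must hold, so KM lies in the intersection.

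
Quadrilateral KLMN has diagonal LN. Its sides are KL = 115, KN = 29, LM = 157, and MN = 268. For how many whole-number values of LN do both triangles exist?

From triangle KLN: 86 < LN < 144.
From triangle MLN: 111 < LN < 425.
Intersection: 111 < LN < 144, so integers 112 through 143: 32 values.

32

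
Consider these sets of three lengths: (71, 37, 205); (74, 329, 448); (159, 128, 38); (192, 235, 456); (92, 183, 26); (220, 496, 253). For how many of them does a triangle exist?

(37,71,205): 37+71 ≤ 205 → not valid
(74,329,448): 74+329 ≤ 448 → not valid
(38,128,159): 38+128 > 159 → valid
(192,235,456): 192+235 ≤ 456 → not valid
(26,92,183): 26+92 ≤ 183 → not valid
(220,253,496): 220+253 ≤ 496 → not valid
1 of the 6 triples forms a triangle.

1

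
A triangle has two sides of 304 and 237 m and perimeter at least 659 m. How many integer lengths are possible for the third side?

Triangle inequality: 67 < x < 541. Perimeter ≥ 659 gives x ≥ 659 − 304 − 237 = 118.
So 118 ≤ x < 541; integers 118 through 540: 423 values.

423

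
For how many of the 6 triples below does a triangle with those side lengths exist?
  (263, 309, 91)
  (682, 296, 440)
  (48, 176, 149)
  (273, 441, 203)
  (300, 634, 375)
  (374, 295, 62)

5

(91,263,309): 91+263 > 309 → valid
(296,440,682): 296+440 > 682 → valid
(48,149,176): 48+149 > 176 → valid
(203,273,441): 203+273 > 441 → valid
(300,375,634): 300+375 > 634 → valid
(62,295,374): 62+295 ≤ 374 → not valid
5 of the 6 triples form a triangle.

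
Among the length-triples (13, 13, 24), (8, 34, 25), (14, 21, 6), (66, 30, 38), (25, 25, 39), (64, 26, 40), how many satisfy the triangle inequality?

4

(13,13,24): 13+13 > 24 → valid
(8,25,34): 8+25 ≤ 34 → not valid
(6,14,21): 6+14 ≤ 21 → not valid
(30,38,66): 30+38 > 66 → valid
(25,25,39): 25+25 > 39 → valid
(26,40,64): 26+40 > 64 → valid
4 of the 6 triples form a triangle.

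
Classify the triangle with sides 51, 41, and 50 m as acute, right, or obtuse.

acute

Compare the square of the longest side to the sum of squares of the other two: 41² + 50² = 4181 > 2601 = 51².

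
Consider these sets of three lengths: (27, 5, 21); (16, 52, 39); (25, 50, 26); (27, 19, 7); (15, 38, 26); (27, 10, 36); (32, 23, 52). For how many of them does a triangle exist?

(5,21,27): 5+21 ≤ 27 → not valid
(16,39,52): 16+39 > 52 → valid
(25,26,50): 25+26 > 50 → valid
(7,19,27): 7+19 ≤ 27 → not valid
(15,26,38): 15+26 > 38 → valid
(10,27,36): 10+27 > 36 → valid
(23,32,52): 23+32 > 52 → valid
5 of the 7 triples form a triangle.

5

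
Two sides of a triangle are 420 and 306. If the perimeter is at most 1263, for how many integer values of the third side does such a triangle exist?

423

Triangle inequality: 114 < x < 726. Perimeter ≤ 1263 gives x ≤ 1263 − 420 − 306 = 537.
So 114 < x ≤ 537; integers 115 through 537: 423 values.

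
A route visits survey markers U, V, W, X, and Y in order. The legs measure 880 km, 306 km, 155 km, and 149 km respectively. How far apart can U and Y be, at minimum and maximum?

The maximum is all hops collinear in one direction: 880 + 306 + 155 + 149 = 1490.
The longest hop is 880; the others sum to 610. Folding the others back against it leaves at least 880 − 610 = 270.

270 ≤ UY ≤ 1490 km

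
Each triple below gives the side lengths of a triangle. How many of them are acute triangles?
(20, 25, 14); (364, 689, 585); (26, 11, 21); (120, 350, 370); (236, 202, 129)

1

(20,25,14): 14²+20² = 596 < 625 = 25² → obtuse
(364,689,585): 364²+585² = 474721 = 689² → right
(26,11,21): 11²+21² = 562 < 676 = 26² → obtuse
(120,350,370): 120²+350² = 136900 = 370² → right
(236,202,129): 129²+202² = 57445 > 55696 = 236² → acute
1 of the 5 is acute.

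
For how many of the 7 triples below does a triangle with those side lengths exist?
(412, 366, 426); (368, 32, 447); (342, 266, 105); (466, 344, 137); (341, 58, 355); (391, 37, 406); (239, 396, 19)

(366,412,426): 366+412 > 426 → valid
(32,368,447): 32+368 ≤ 447 → not valid
(105,266,342): 105+266 > 342 → valid
(137,344,466): 137+344 > 466 → valid
(58,341,355): 58+341 > 355 → valid
(37,391,406): 37+391 > 406 → valid
(19,239,396): 19+239 ≤ 396 → not valid
5 of the 7 triples form a triangle.

5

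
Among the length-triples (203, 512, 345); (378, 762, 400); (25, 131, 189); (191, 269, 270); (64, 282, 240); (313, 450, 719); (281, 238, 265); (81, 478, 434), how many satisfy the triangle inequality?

(203,345,512): 203+345 > 512 → valid
(378,400,762): 378+400 > 762 → valid
(25,131,189): 25+131 ≤ 189 → not valid
(191,269,270): 191+269 > 270 → valid
(64,240,282): 64+240 > 282 → valid
(313,450,719): 313+450 > 719 → valid
(238,265,281): 238+265 > 281 → valid
(81,434,478): 81+434 > 478 → valid
7 of the 8 triples form a triangle.

7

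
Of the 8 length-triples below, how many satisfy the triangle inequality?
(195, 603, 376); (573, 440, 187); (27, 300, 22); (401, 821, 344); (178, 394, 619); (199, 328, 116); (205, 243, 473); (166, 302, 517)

1

(195,376,603): 195+376 ≤ 603 → not valid
(187,440,573): 187+440 > 573 → valid
(22,27,300): 22+27 ≤ 300 → not valid
(344,401,821): 344+401 ≤ 821 → not valid
(178,394,619): 178+394 ≤ 619 → not valid
(116,199,328): 116+199 ≤ 328 → not valid
(205,243,473): 205+243 ≤ 473 → not valid
(166,302,517): 166+302 ≤ 517 → not valid
1 of the 8 triples forms a triangle.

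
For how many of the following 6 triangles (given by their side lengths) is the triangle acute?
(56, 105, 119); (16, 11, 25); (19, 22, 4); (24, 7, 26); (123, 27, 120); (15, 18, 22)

(56,105,119): 56²+105² = 14161 = 119² → right
(16,11,25): 11²+16² = 377 < 625 = 25² → obtuse
(19,22,4): 4²+19² = 377 < 484 = 22² → obtuse
(24,7,26): 7²+24² = 625 < 676 = 26² → obtuse
(123,27,120): 27²+120² = 15129 = 123² → right
(15,18,22): 15²+18² = 549 > 484 = 22² → acute
1 of the 6 is acute.

1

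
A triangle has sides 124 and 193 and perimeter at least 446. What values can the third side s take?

129 ≤ s < 317

Triangle inequality alone gives 69 < s < 317.
The perimeter condition gives s ≥ 446 − 124 − 193 = 129.
Intersecting the two: 129 ≤ s < 317.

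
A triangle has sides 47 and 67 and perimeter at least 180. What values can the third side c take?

66 ≤ c < 114

Triangle inequality alone gives 20 < c < 114.
The perimeter condition gives c ≥ 180 − 47 − 67 = 66.
Intersecting the two: 66 ≤ c < 114.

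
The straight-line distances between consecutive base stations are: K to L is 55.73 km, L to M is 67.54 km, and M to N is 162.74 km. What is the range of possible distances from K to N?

39.47 ≤ KN ≤ 286.01 km

The maximum is all hops collinear in one direction: 55.73 + 67.54 + 162.74 = 286.01.
The longest hop is 162.74; the others sum to 123.27. Folding the others back against it leaves at least 162.74 − 123.27 = 39.47.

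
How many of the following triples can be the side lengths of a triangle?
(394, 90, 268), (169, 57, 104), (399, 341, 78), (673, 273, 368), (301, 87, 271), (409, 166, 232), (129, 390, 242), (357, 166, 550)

(90,268,394): 90+268 ≤ 394 → not valid
(57,104,169): 57+104 ≤ 169 → not valid
(78,341,399): 78+341 > 399 → valid
(273,368,673): 273+368 ≤ 673 → not valid
(87,271,301): 87+271 > 301 → valid
(166,232,409): 166+232 ≤ 409 → not valid
(129,242,390): 129+242 ≤ 390 → not valid
(166,357,550): 166+357 ≤ 550 → not valid
2 of the 8 triples form a triangle.

2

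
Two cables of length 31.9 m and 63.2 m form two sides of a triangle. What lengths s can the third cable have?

By the triangle inequality, s must be less than 31.9 + 63.2 = 95.1 and greater than |31.9 − 63.2| = 31.3.

31.3 < s < 95.1 (m)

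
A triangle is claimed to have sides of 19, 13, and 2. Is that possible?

No

The longest side is 19, but the other two sum to only 15.
15 < 19, so the triangle inequality fails.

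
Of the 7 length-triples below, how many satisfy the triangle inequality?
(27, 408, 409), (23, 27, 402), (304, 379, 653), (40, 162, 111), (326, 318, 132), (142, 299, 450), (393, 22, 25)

(27,408,409): 27+408 > 409 → valid
(23,27,402): 23+27 ≤ 402 → not valid
(304,379,653): 304+379 > 653 → valid
(40,111,162): 40+111 ≤ 162 → not valid
(132,318,326): 132+318 > 326 → valid
(142,299,450): 142+299 ≤ 450 → not valid
(22,25,393): 22+25 ≤ 393 → not valid
3 of the 7 triples form a triangle.

3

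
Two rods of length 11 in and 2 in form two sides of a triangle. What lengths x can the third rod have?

By the triangle inequality, x must be less than 11 + 2 = 13 and greater than |11 − 2| = 9.

9 < x < 13 (in)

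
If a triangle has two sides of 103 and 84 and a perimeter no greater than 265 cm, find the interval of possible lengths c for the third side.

19 < c ≤ 78 cm

Triangle inequality alone gives 19 < c < 187.
The perimeter condition gives c ≤ 265 − 103 − 84 = 78.
Intersecting the two: 19 < c ≤ 78.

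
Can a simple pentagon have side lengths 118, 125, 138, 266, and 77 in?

Yes

A pentagon exists iff every side is shorter than the sum of the others — equivalently, the longest side is less than the sum of the rest.
Longest side 266 < 458 (sum of the remaining 4), so yes.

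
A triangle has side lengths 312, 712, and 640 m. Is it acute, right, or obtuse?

Compare the square of the longest side to the sum of squares of the other two: 312² + 640² = 506944 = 712².

right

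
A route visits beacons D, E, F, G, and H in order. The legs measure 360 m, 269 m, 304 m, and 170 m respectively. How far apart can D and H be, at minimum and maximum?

The maximum is all hops collinear in one direction: 360 + 269 + 304 + 170 = 1103.
The longest hop is 360; the others sum to 743. Since 360 ≤ 743, the path can fold back on itself completely, so the minimum distance is 0.

0 ≤ DH ≤ 1103 m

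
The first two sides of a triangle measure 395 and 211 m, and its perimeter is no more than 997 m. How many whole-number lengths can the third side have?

207

Triangle inequality: 184 < x < 606. Perimeter ≤ 997 gives x ≤ 997 − 395 − 211 = 391.
So 184 < x ≤ 391; integers 185 through 391: 207 values.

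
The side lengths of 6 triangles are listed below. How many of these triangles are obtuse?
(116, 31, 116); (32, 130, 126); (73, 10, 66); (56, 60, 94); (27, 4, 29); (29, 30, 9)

(116,31,116): 31²+116² = 14417 > 13456 = 116² → acute
(32,130,126): 32²+126² = 16900 = 130² → right
(73,10,66): 10²+66² = 4456 < 5329 = 73² → obtuse
(56,60,94): 56²+60² = 6736 < 8836 = 94² → obtuse
(27,4,29): 4²+27² = 745 < 841 = 29² → obtuse
(29,30,9): 9²+29² = 922 > 900 = 30² → acute
3 of the 6 are obtuse.

3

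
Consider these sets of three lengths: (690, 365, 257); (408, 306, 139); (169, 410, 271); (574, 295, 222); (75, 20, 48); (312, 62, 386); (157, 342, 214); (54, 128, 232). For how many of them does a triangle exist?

3

(257,365,690): 257+365 ≤ 690 → not valid
(139,306,408): 139+306 > 408 → valid
(169,271,410): 169+271 > 410 → valid
(222,295,574): 222+295 ≤ 574 → not valid
(20,48,75): 20+48 ≤ 75 → not valid
(62,312,386): 62+312 ≤ 386 → not valid
(157,214,342): 157+214 > 342 → valid
(54,128,232): 54+128 ≤ 232 → not valid
3 of the 8 triples form a triangle.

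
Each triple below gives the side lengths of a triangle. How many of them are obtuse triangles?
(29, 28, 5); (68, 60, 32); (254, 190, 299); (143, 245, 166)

(29,28,5): 5²+28² = 809 < 841 = 29² → obtuse
(68,60,32): 32²+60² = 4624 = 68² → right
(254,190,299): 190²+254² = 100616 > 89401 = 299² → acute
(143,245,166): 143²+166² = 48005 < 60025 = 245² → obtuse
2 of the 4 are obtuse.

2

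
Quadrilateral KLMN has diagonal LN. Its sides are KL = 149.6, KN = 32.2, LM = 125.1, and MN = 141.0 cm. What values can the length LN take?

117.4 < LN < 181.8

From triangle KLN: |149.6 − 32.2| < LN < 149.6 + 32.2, i.e. 117.4 < LN < 181.8.
From triangle MLN: 15.9 < LN < 266.1.
Both must hold, so LN lies in the intersection.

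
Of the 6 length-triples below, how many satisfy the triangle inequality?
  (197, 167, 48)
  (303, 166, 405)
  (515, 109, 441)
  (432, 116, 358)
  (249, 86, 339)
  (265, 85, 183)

5

(48,167,197): 48+167 > 197 → valid
(166,303,405): 166+303 > 405 → valid
(109,441,515): 109+441 > 515 → valid
(116,358,432): 116+358 > 432 → valid
(86,249,339): 86+249 ≤ 339 → not valid
(85,183,265): 85+183 > 265 → valid
5 of the 6 triples form a triangle.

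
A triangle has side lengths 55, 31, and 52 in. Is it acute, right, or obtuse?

Compare the square of the longest side to the sum of squares of the other two: 31² + 52² = 3665 > 3025 = 55².

acute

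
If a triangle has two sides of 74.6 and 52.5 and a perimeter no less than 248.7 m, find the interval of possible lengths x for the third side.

Triangle inequality alone gives 22.1 < x < 127.1.
The perimeter condition gives x ≥ 248.7 − 74.6 − 52.5 = 121.6.
Intersecting the two: 121.6 ≤ x < 127.1.

121.6 ≤ x < 127.1 m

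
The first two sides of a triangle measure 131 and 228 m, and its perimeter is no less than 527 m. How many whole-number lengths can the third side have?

191

Triangle inequality: 97 < x < 359. Perimeter ≥ 527 gives x ≥ 527 − 131 − 228 = 168.
So 168 ≤ x < 359; integers 168 through 358: 191 values.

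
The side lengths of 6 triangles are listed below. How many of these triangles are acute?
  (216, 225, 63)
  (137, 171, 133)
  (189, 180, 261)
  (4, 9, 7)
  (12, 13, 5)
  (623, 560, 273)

(216,225,63): 63²+216² = 50625 = 225² → right
(137,171,133): 133²+137² = 36458 > 29241 = 171² → acute
(189,180,261): 180²+189² = 68121 = 261² → right
(4,9,7): 4²+7² = 65 < 81 = 9² → obtuse
(12,13,5): 5²+12² = 169 = 13² → right
(623,560,273): 273²+560² = 388129 = 623² → right
1 of the 6 is acute.

1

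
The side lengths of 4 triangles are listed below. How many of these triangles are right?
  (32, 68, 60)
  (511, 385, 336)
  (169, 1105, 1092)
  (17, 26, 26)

3

(32,68,60): 32²+60² = 4624 = 68² → right
(511,385,336): 336²+385² = 261121 = 511² → right
(169,1105,1092): 169²+1092² = 1221025 = 1105² → right
(17,26,26): 17²+26² = 965 > 676 = 26² → acute
3 of the 4 are right.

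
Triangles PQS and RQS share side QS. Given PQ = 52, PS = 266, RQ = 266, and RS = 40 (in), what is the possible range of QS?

From triangle PQS: |52 − 266| < QS < 52 + 266, i.e. 214 < QS < 318.
From triangle RQS: 226 < QS < 306.
Both must hold, so QS lies in the intersection.

226 < QS < 306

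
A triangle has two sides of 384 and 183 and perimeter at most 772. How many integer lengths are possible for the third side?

4

Triangle inequality: 201 < x < 567. Perimeter ≤ 772 gives x ≤ 772 − 384 − 183 = 205.
So 201 < x ≤ 205; integers 202 through 205: 4 values.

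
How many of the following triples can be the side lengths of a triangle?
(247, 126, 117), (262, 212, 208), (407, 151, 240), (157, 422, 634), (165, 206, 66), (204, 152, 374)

2

(117,126,247): 117+126 ≤ 247 → not valid
(208,212,262): 208+212 > 262 → valid
(151,240,407): 151+240 ≤ 407 → not valid
(157,422,634): 157+422 ≤ 634 → not valid
(66,165,206): 66+165 > 206 → valid
(152,204,374): 152+204 ≤ 374 → not valid
2 of the 6 triples form a triangle.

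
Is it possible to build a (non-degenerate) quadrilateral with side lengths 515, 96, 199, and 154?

No

For a quadrilateral, each side must be shorter than the sum of the others.
Here the longest side is 515, but the remaining 3 sides sum to only 449.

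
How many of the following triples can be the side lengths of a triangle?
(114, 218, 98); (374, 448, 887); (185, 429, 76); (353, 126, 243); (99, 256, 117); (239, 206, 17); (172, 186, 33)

2

(98,114,218): 98+114 ≤ 218 → not valid
(374,448,887): 374+448 ≤ 887 → not valid
(76,185,429): 76+185 ≤ 429 → not valid
(126,243,353): 126+243 > 353 → valid
(99,117,256): 99+117 ≤ 256 → not valid
(17,206,239): 17+206 ≤ 239 → not valid
(33,172,186): 33+172 > 186 → valid
2 of the 7 triples form a triangle.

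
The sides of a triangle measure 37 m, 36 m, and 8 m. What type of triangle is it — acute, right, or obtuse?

obtuse

Compare the square of the longest side to the sum of squares of the other two: 8² + 36² = 1360 < 1369 = 37².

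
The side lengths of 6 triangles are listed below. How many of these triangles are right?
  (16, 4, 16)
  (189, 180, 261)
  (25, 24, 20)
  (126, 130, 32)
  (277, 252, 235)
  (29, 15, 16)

2

(16,4,16): 4²+16² = 272 > 256 = 16² → acute
(189,180,261): 180²+189² = 68121 = 261² → right
(25,24,20): 20²+24² = 976 > 625 = 25² → acute
(126,130,32): 32²+126² = 16900 = 130² → right
(277,252,235): 235²+252² = 118729 > 76729 = 277² → acute
(29,15,16): 15²+16² = 481 < 841 = 29² → obtuse
2 of the 6 are right.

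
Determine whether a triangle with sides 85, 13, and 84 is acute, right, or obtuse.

Compare the square of the longest side to the sum of squares of the other two: 13² + 84² = 7225 = 85².

right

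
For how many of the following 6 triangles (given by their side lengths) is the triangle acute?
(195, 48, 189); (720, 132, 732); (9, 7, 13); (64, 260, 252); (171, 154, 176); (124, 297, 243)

1

(195,48,189): 48²+189² = 38025 = 195² → right
(720,132,732): 132²+720² = 535824 = 732² → right
(9,7,13): 7²+9² = 130 < 169 = 13² → obtuse
(64,260,252): 64²+252² = 67600 = 260² → right
(171,154,176): 154²+171² = 52957 > 30976 = 176² → acute
(124,297,243): 124²+243² = 74425 < 88209 = 297² → obtuse
1 of the 6 is acute.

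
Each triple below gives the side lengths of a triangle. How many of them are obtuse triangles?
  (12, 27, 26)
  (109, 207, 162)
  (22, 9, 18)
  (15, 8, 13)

2

(12,27,26): 12²+26² = 820 > 729 = 27² → acute
(109,207,162): 109²+162² = 38125 < 42849 = 207² → obtuse
(22,9,18): 9²+18² = 405 < 484 = 22² → obtuse
(15,8,13): 8²+13² = 233 > 225 = 15² → acute
2 of the 4 are obtuse.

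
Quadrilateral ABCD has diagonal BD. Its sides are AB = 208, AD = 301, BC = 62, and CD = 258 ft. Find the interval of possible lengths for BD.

196 < BD < 320

From triangle ABD: |208 − 301| < BD < 208 + 301, i.e. 93 < BD < 509.
From triangle CBD: 196 < BD < 320.
Both must hold, so BD lies in the intersection.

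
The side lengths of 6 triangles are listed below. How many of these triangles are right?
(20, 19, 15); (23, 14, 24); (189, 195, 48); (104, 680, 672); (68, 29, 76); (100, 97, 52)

(20,19,15): 15²+19² = 586 > 400 = 20² → acute
(23,14,24): 14²+23² = 725 > 576 = 24² → acute
(189,195,48): 48²+189² = 38025 = 195² → right
(104,680,672): 104²+672² = 462400 = 680² → right
(68,29,76): 29²+68² = 5465 < 5776 = 76² → obtuse
(100,97,52): 52²+97² = 12113 > 10000 = 100² → acute
2 of the 6 are right.

2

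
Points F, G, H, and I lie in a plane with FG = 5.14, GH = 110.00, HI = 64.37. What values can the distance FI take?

40.49 ≤ FI ≤ 179.51

The maximum is all hops collinear in one direction: 5.14 + 110.00 + 64.37 = 179.51.
The longest hop is 110.00; the others sum to 69.51. Folding the others back against it leaves at least 110.00 − 69.51 = 40.49.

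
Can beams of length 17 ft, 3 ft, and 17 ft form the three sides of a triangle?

Yes

The longest side is 17, and the other two sum to 20.
Since 20 > 17, the triangle inequality holds.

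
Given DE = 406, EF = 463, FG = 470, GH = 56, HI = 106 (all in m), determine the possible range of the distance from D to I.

The maximum is all hops collinear in one direction: 406 + 463 + 470 + 56 + 106 = 1501.
The longest hop is 470; the others sum to 1031. Since 470 ≤ 1031, the path can fold back on itself completely, so the minimum distance is 0.

0 ≤ DI ≤ 1501 m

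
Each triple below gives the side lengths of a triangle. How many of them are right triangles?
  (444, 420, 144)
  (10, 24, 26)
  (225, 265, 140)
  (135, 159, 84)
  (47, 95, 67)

4

(444,420,144): 144²+420² = 197136 = 444² → right
(10,24,26): 10²+24² = 676 = 26² → right
(225,265,140): 140²+225² = 70225 = 265² → right
(135,159,84): 84²+135² = 25281 = 159² → right
(47,95,67): 47²+67² = 6698 < 9025 = 95² → obtuse
4 of the 5 are right.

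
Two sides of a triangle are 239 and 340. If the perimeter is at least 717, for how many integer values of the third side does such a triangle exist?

441

Triangle inequality: 101 < x < 579. Perimeter ≥ 717 gives x ≥ 717 − 239 − 340 = 138.
So 138 ≤ x < 579; integers 138 through 578: 441 values.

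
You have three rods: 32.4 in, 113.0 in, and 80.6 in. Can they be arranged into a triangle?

No

The two shorter sides sum to 113.0, exactly equal to the longest side 113.0.
That gives only a degenerate (flat) triangle — the inequality must be strict.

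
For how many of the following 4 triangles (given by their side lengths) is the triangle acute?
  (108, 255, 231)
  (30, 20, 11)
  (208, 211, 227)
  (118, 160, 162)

(108,255,231): 108²+231² = 65025 = 255² → right
(30,20,11): 11²+20² = 521 < 900 = 30² → obtuse
(208,211,227): 208²+211² = 87785 > 51529 = 227² → acute
(118,160,162): 118²+160² = 39524 > 26244 = 162² → acute
2 of the 4 are acute.

2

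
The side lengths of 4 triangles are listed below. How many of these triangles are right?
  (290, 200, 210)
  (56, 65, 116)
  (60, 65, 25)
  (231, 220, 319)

3

(290,200,210): 200²+210² = 84100 = 290² → right
(56,65,116): 56²+65² = 7361 < 13456 = 116² → obtuse
(60,65,25): 25²+60² = 4225 = 65² → right
(231,220,319): 220²+231² = 101761 = 319² → right
3 of the 4 are right.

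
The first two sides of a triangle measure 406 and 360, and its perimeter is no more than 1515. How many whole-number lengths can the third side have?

703

Triangle inequality: 46 < x < 766. Perimeter ≤ 1515 gives x ≤ 1515 − 406 − 360 = 749.
So 46 < x ≤ 749; integers 47 through 749: 703 values.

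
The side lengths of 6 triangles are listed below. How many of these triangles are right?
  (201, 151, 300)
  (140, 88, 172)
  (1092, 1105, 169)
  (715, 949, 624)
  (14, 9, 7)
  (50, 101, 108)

(201,151,300): 151²+201² = 63202 < 90000 = 300² → obtuse
(140,88,172): 88²+140² = 27344 < 29584 = 172² → obtuse
(1092,1105,169): 169²+1092² = 1221025 = 1105² → right
(715,949,624): 624²+715² = 900601 = 949² → right
(14,9,7): 7²+9² = 130 < 196 = 14² → obtuse
(50,101,108): 50²+101² = 12701 > 11664 = 108² → acute
2 of the 6 are right.

2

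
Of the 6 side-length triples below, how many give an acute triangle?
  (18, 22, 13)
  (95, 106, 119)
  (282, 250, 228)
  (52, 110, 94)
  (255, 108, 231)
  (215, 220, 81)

4

(18,22,13): 13²+18² = 493 > 484 = 22² → acute
(95,106,119): 95²+106² = 20261 > 14161 = 119² → acute
(282,250,228): 228²+250² = 114484 > 79524 = 282² → acute
(52,110,94): 52²+94² = 11540 < 12100 = 110² → obtuse
(255,108,231): 108²+231² = 65025 = 255² → right
(215,220,81): 81²+215² = 52786 > 48400 = 220² → acute
4 of the 6 are acute.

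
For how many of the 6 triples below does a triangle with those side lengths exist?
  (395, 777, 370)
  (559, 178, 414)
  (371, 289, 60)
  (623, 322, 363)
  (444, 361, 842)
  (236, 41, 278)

(370,395,777): 370+395 ≤ 777 → not valid
(178,414,559): 178+414 > 559 → valid
(60,289,371): 60+289 ≤ 371 → not valid
(322,363,623): 322+363 > 623 → valid
(361,444,842): 361+444 ≤ 842 → not valid
(41,236,278): 41+236 ≤ 278 → not valid
2 of the 6 triples form a triangle.

2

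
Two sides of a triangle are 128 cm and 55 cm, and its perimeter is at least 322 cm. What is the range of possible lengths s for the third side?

Triangle inequality alone gives 73 < s < 183.
The perimeter condition gives s ≥ 322 − 128 − 55 = 139.
Intersecting the two: 139 ≤ s < 183.

139 ≤ s < 183 cm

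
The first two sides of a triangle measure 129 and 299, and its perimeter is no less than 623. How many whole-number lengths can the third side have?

233

Triangle inequality: 170 < x < 428. Perimeter ≥ 623 gives x ≥ 623 − 129 − 299 = 195.
So 195 ≤ x < 428; integers 195 through 427: 233 values.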